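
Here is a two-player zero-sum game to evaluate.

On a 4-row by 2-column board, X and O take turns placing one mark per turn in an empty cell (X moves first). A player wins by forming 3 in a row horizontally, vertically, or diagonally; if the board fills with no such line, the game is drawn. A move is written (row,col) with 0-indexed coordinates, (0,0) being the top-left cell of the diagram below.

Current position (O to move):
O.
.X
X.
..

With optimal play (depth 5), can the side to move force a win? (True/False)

ply 1, O at O./.X/X./.. | (0,1)=+0→OO/.X/X./..*; (1,0)=-1→O./OX/X./..; (2,1)=+0→O./.X/XO/..; (3,0)=-1→O./.X/X./O.; (3,1)=+0→O./.X/X./.O
ply 2, X at OO/.X/X./.. | (1,0)=+0→OO/XX/X./..*; (2,1)=+0→OO/.X/XX/..; (3,0)=+0→OO/.X/X./X.; (3,1)=+0→OO/.X/X./.X
ply 3, O at OO/XX/X./.. | (2,1)=-1→OO/XX/XO/..; (3,0)=+0→OO/XX/X./O.*; (3,1)=-1→OO/XX/X./.O
ply 4, X at OO/XX/X./O. | (2,1)=+0→OO/XX/XX/O.*; (3,1)=+0→OO/XX/X./OX
ply 5, O at OO/XX/XX/O. | (3,1)=+0→OO/XX/XX/OO*
ply 6: OO/XX/XX/OO is terminal +0 (X); from O./.X/X./.. depth 5

O winning at [O./.X/X./..]: False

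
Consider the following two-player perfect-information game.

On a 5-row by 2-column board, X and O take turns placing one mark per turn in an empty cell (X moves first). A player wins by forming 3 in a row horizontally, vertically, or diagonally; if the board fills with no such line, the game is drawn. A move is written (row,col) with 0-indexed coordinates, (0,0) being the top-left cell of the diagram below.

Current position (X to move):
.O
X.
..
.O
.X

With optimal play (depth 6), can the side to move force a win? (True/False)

ply 1, X at .O/X./../.O/.X | (0,0)=+0→XO/X./../.O/.X; (1,1)=+0→.O/XX/../.O/.X; (2,0)=+1→.O/X./X./.O/.X*; (2,1)=+0→.O/X./.X/.O/.X; (3,0)=+0→.O/X./../XO/.X; (4,0)=+0→.O/X./../.O/XX
ply 2, O at .O/X./X./.O/.X | (0,0)=-1→OO/X./X./.O/.X*; (1,1)=-1→.O/XO/X./.O/.X; (2,1)=-1→.O/X./XO/.O/.X; (3,0)=-1→.O/X./X./OO/.X; (4,0)=-1→.O/X./X./.O/OX
ply 3, X at OO/X./X./.O/.X | (1,1)=+0→OO/XX/X./.O/.X; (2,1)=+0→OO/X./XX/.O/.X; (3,0)=+1→OO/X./X./XO/.X*; (4,0)=+0→OO/X./X./.O/XX
ply 4: OO/X./X./XO/.X is terminal -1 (O); from .O/X./../.O/.X depth 6

X winning at [.O/X./../.O/.X]: True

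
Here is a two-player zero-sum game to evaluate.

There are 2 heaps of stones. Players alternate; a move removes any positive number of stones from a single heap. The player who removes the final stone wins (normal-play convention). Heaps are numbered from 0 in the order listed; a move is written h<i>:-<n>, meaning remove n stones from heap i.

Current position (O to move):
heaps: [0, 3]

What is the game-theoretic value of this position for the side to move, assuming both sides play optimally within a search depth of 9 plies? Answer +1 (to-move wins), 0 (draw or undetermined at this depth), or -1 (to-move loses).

value((0,3), O) = +1

ply 1, O at (0,3) | h1:-1=-1→(0,2); h1:-2=-1→(0,1); h1:-3=+1→(0,0)*
ply 2: (0,0) is terminal -1 (X); from (0,3) depth 9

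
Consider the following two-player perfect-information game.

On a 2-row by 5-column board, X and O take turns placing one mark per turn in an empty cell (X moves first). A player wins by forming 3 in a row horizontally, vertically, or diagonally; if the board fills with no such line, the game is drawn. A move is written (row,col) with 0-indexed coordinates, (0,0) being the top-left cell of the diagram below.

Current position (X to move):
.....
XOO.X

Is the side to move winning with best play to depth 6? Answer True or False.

ply 1, X at ...../XOO.X | (0,0)=-1→X..../XOO.X; (0,1)=-1→.X.../XOO.X; (0,2)=-1→..X../XOO.X; (0,3)=-1→...X./XOO.X; (0,4)=-1→....X/XOO.X; (1,3)=+0→...../XOOXX*
ply 2, O at ...../XOOXX | (0,0)=+0→O..../XOOXX*; (0,1)=+0→.O.../XOOXX; (0,2)=+0→..O../XOOXX; (0,3)=+0→...O./XOOXX; (0,4)=+0→....O/XOOXX
ply 3, X at O..../XOOXX | (0,1)=+0→OX.../XOOXX*; (0,2)=+0→O.X../XOOXX; (0,3)=+0→O..X./XOOXX; (0,4)=+0→O...X/XOOXX
ply 4, O at OX.../XOOXX | (0,2)=+0→OXO../XOOXX*; (0,3)=+0→OX.O./XOOXX; (0,4)=+0→OX..O/XOOXX
ply 5, X at OXO../XOOXX | (0,3)=+0→OXOX./XOOXX*; (0,4)=+0→OXO.X/XOOXX
ply 6, O at OXOX./XOOXX | (0,4)=+0→OXOXO/XOOXX*
ply 7: OXOXO/XOOXX is terminal +0 (X); from ...../XOO.X depth 6

X winning at [...../XOO.X]: False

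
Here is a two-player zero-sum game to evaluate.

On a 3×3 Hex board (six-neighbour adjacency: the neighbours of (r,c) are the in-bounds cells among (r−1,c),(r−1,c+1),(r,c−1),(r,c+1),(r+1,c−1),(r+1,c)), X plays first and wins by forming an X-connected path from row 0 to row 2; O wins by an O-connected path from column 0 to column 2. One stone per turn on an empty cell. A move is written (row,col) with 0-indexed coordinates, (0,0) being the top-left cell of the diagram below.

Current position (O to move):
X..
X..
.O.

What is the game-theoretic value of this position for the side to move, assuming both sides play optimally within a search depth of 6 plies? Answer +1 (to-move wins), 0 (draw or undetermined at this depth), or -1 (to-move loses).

ply 1, O at X../X../.O. | (0,1)=-1→XO./X../.O.; (0,2)=-1→X.O/X../.O.; (1,1)=-1→X../XO./.O.; (1,2)=-1→X../X.O/.O.; (2,0)=+1→X../X../OO.*; (2,2)=-1→X../X../.OO
ply 2, X at X../X../OO. | (0,1)=-1→XX./X../OO.*; (0,2)=-1→X.X/X../OO.; (1,1)=-1→X../XX./OO.; (1,2)=-1→X../X.X/OO.; (2,2)=-1→X../X../OOX
ply 3, O at XX./X../OO. | (0,2)=+1→XXO/X../OO.*; (1,1)=+1→XX./XO./OO.; (1,2)=+1→XX./X.O/OO.; (2,2)=+1→XX./X../OOO
ply 4, X at XXO/X../OO. | (1,1)=-1→XXO/XX./OO.*; (1,2)=-1→XXO/X.X/OO.; (2,2)=-1→XXO/X../OOX
ply 5, O at XXO/XX./OO. | (1,2)=+1→XXO/XXO/OO.*; (2,2)=+1→XXO/XX./OOO
ply 6: XXO/XXO/OO. is terminal -1 (X); from X../X../.O. depth 6

value(X../X../.O., O) = +1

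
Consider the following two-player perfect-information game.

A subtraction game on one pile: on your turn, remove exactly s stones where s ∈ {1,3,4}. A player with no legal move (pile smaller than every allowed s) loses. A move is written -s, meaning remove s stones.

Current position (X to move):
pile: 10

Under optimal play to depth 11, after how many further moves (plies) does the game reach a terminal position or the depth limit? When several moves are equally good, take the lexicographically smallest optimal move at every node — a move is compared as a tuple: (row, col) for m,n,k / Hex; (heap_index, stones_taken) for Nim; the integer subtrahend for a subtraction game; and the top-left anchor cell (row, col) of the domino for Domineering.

PV length from [10]: 7 plies

p1 X@[10]: -1[9]+1* -3[7]+1 -4[6]-1
p2 O@[9]: -1[8]-1* -3[6]-1 -4[5]-1
p3 X@[8]: -1[7]+1* -3[5]-1 -4[4]-1
p4 O@[7]: -1[6]-1* -3[4]-1 -4[3]-1
p5 X@[6]: -1[5]-1 -3[3]-1 -4[2]+1*
p6 O@[2]: -1[1]-1*
p7 X@[1]: -1[0]+1*
p8 O@[0] terminal -1; root [10] d11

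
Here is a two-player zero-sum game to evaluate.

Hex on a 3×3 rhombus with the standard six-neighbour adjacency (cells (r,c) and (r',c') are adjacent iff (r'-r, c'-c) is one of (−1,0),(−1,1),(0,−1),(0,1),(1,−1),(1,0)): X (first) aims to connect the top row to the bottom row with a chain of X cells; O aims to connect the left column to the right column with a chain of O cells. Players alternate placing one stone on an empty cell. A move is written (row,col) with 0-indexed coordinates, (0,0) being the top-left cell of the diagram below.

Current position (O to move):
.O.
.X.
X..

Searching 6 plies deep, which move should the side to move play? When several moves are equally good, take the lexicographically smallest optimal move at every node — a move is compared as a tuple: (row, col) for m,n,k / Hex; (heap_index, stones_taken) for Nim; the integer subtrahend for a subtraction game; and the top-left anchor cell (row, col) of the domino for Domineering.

O's best at [.O./.X./X..]: (0,2)

p1 O@[.O./.X./X..]: (0,0)[OO./.X./X..]-1 (0,2)[.OO/.X./X..]+1* (1,0)[.O./OX./X..]-1 (1,2)[.O./.XO/X..]-1 (2,1)[.O./.X./XO.]-1 (2,2)[.O./.X./X.O]-1
p2 X@[.OO/.X./X..]: (0,0)[XOO/.X./X..]-1* (1,0)[.OO/XX./X..]-1 (1,2)[.OO/.XX/X..]-1 (2,1)[.OO/.X./XX.]-1 (2,2)[.OO/.X./X.X]-1
p3 O@[XOO/.X./X..]: (1,0)[XOO/OX./X..]+1* (1,2)[XOO/.XO/X..]-1 (2,1)[XOO/.X./XO.]-1 (2,2)[XOO/.X./X.O]-1
p4 X@[XOO/OX./X..] terminal -1; root [.O./.X./X..] d6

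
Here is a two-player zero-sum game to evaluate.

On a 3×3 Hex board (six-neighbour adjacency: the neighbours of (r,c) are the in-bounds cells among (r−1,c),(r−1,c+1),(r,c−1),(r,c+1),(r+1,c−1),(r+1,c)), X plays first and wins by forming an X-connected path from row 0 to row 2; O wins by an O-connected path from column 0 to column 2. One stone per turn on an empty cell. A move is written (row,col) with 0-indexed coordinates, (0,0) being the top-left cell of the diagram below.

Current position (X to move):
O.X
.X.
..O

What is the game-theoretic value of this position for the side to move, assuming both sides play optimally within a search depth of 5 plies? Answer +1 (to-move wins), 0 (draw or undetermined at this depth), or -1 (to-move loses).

value(O.X/.X./..O, X) = +1

[O.X/.X./..O] X move#1: (0,1):+1/OXX/.X./..O*, (1,0):+1/O.X/XX./..O, (1,2):+1/O.X/.XX/..O, (2,0):+1/O.X/.X./X.O, (2,1):+1/O.X/.X./.XO
[OXX/.X./..O] O move#2: (1,0):-1/OXX/OX./..O*, (1,2):-1/OXX/.XO/..O, (2,0):-1/OXX/.X./O.O, (2,1):-1/OXX/.X./.OO
[OXX/OX./..O] X move#3: (1,2):+1/OXX/OXX/..O*, (2,0):+1/OXX/OX./X.O, (2,1):+1/OXX/OX./.XO
[OXX/OXX/..O] O move#4: (2,0):-1/OXX/OXX/O.O*, (2,1):-1/OXX/OXX/.OO
[OXX/OXX/O.O] X move#5: (2,1):+1/OXX/OXX/OXO*
[OXX/OXX/OXO] end (terminal -1, O#6); searched O.X/.X./..O to 5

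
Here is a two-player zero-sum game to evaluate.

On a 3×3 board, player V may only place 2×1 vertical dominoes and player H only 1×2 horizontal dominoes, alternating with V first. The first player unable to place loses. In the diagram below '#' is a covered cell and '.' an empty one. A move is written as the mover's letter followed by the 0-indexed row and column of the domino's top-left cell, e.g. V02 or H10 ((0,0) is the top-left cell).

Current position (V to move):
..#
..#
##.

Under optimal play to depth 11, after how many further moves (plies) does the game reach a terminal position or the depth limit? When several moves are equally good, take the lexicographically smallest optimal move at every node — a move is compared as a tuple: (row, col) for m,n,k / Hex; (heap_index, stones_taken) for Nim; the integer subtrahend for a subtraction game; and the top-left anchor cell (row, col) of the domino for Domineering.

p1 V@[..#/..#/##.]: V00[#.#/#.#/##.]+1* V01[.##/.##/##.]+1
p2 H@[#.#/#.#/##.] terminal -1; root [..#/..#/##.] d11

PV length from [..#/..#/##.]: 1 ply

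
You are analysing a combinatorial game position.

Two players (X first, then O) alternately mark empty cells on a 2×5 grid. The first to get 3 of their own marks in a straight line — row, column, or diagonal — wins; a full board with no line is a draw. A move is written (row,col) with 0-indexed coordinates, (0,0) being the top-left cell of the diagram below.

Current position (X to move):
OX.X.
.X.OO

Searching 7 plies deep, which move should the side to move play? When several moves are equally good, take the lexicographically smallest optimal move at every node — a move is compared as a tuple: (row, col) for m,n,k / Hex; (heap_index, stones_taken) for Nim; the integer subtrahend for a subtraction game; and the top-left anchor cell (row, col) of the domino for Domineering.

X's best at [OX.X./.X.OO]: (0,2)

p1 X@[OX.X./.X.OO]: (0,2)[OXXX./.X.OO]+1* (0,4)[OX.XX/.X.OO]-1 (1,0)[OX.X./XX.OO]-1 (1,2)[OX.X./.XXOO]+1
p2 O@[OXXX./.X.OO] terminal -1; root [OX.X./.X.OO] d7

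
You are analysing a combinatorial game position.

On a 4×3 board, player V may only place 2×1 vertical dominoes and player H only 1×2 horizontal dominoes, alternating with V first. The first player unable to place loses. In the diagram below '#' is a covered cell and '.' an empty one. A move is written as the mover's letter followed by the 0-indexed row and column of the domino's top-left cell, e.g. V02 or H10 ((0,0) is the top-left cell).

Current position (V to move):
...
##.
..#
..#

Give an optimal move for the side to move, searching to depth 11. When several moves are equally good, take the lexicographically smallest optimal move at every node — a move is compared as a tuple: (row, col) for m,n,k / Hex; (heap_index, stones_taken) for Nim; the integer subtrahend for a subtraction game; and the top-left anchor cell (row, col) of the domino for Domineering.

[.../##./..#/..#] V move#1: V02:-1/..#/###/..#/..#, V20:+1/.../##./#.#/#.#*, V21:+1/.../##./.##/.##
[.../##./#.#/#.#] H move#2: H00:-1/##./##./#.#/#.#*, H01:-1/.##/##./#.#/#.#
[##./##./#.#/#.#] V move#3: V02:+1/###/###/#.#/#.#*, V21:+1/##./##./###/###
[###/###/#.#/#.#] end (terminal -1, H#4); searched .../##./..#/..# to 11

V's best at [.../##./..#/..#]: V20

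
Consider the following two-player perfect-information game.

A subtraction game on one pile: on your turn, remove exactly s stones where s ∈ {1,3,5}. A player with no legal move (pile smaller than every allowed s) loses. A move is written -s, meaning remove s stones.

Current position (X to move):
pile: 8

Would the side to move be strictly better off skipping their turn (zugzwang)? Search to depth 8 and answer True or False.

zugzwang(8, X) = True

ply 1, X at 8 | -1=-1→7*; -3=-1→5; -5=-1→3
ply 2, O at 7 | -1=+1→6*; -3=+1→4; -5=+1→2
ply 3, X at 6 | -1=-1→5*; -3=-1→3; -5=-1→1
ply 4, O at 5 | -1=+1→4*; -3=+1→2; -5=+1→0
ply 5, X at 4 | -1=-1→3*; -3=-1→1
ply 6, O at 3 | -1=+1→2*; -3=+1→0
ply 7, X at 2 | -1=-1→1*
ply 8, O at 1 | -1=+1→0*
ply 9: 0 is terminal -1 (X); from 8 depth 8
pass branch (O moves first from the same position):
  | ply 1, O at 8 | -1=-1→7*; -3=-1→5; -5=-1→3
  | ply 2, X at 7 | -1=+1→6*; -3=+1→4; -5=+1→2
  | ply 3, O at 6 | -1=-1→5*; -3=-1→3; -5=-1→1
  | ply 4, X at 5 | -1=+1→4*; -3=+1→2; -5=+1→0
  | ply 5, O at 4 | -1=-1→3*; -3=-1→1
  | ply 6, X at 3 | -1=+1→2*; -3=+1→0
  | ply 7, O at 2 | -1=-1→1*
  | ply 8, X at 1 | -1=+1→0*
  | ply 9: 0 is terminal -1 (O); from 8 depth 8
X moving scores -1; X passing scores +1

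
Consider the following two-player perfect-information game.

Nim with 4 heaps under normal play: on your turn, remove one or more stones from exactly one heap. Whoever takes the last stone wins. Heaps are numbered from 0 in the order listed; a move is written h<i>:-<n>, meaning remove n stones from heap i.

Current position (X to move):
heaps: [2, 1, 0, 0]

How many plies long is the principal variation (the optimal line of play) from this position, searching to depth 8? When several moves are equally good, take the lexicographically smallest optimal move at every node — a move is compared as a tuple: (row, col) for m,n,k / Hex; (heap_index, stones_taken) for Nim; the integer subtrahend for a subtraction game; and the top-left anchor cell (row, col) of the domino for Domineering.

PV length from [(2,1,0,0)]: 3 plies

[(2,1,0,0)] X move#1: h0:-1:+1/(1,1,0,0)*, h0:-2:-1/(0,1,0,0), h1:-1:-1/(2,0,0,0)
[(1,1,0,0)] O move#2: h0:-1:-1/(0,1,0,0)*, h1:-1:-1/(1,0,0,0)
[(0,1,0,0)] X move#3: h1:-1:+1/(0,0,0,0)*
[(0,0,0,0)] end (terminal -1, O#4); searched (2,1,0,0) to 8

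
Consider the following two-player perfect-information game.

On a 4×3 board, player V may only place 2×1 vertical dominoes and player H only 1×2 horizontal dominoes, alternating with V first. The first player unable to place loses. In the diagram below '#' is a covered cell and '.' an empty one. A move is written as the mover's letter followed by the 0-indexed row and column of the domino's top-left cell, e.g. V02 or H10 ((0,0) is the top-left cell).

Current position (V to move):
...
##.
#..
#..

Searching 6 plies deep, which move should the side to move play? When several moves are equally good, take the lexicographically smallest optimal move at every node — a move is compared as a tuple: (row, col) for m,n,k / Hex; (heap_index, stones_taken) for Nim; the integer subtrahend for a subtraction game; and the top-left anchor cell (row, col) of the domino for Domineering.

V's best at [.../##./#../#..]: V21

p1 V@[.../##./#../#..]: V02[..#/###/#../#..]-1 V12[.../###/#.#/#..]-1 V21[.../##./##./##.]+1* V22[.../##./#.#/#.#]+1
p2 H@[.../##./##./##.]: H00[##./##./##./##.]-1* H01[.##/##./##./##.]-1
p3 V@[##./##./##./##.]: V02[###/###/##./##.]+1* V12[##./###/###/##.]+1 V22[##./##./###/###]+1
p4 H@[###/###/##./##.] terminal -1; root [.../##./#../#..] d6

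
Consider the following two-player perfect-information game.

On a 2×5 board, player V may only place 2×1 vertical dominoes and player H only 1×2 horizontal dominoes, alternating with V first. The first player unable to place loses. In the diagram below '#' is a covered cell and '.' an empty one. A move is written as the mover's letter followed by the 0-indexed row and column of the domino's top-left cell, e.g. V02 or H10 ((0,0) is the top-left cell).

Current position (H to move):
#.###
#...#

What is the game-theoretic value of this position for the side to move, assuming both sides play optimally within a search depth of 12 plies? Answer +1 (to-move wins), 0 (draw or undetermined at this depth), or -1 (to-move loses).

value(#.###/#...#, H) = +1

ply 1, H at #.###/#...# | H11=+1→#.###/###.#*; H12=-1→#.###/#.###
ply 2: #.###/###.# is terminal -1 (V); from #.###/#...# depth 12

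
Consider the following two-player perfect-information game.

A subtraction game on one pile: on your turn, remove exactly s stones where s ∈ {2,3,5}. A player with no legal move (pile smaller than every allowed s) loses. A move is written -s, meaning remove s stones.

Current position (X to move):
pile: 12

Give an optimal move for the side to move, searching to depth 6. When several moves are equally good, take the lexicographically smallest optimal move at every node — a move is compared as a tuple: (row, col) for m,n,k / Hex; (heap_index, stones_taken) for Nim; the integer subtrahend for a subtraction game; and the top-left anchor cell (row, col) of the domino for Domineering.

p1 X@[12]: -2[10]-1 -3[9]-1 -5[7]+1*
p2 O@[7]: -2[5]-1* -3[4]-1 -5[2]-1
p3 X@[5]: -2[3]-1 -3[2]-1 -5[0]+1*
p4 O@[0] terminal -1; root [12] d6

X's best at [12]: -5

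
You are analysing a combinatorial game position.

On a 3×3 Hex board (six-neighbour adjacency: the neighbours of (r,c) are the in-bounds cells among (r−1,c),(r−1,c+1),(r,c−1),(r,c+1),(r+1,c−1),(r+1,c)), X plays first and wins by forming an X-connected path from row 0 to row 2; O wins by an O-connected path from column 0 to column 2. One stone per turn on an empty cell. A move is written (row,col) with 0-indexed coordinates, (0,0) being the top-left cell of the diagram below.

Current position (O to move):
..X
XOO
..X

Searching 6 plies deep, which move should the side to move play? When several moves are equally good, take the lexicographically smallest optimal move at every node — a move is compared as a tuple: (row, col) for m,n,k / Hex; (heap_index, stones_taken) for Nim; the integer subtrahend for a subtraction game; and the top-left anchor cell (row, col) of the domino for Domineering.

ply 1, O at ..X/XOO/..X | (0,0)=+1→O.X/XOO/..X*; (0,1)=+1→.OX/XOO/..X; (2,0)=+1→..X/XOO/O.X; (2,1)=-1→..X/XOO/.OX
ply 2, X at O.X/XOO/..X | (0,1)=-1→OXX/XOO/..X*; (2,0)=-1→O.X/XOO/X.X; (2,1)=-1→O.X/XOO/.XX
ply 3, O at OXX/XOO/..X | (2,0)=+1→OXX/XOO/O.X*; (2,1)=-1→OXX/XOO/.OX
ply 4: OXX/XOO/O.X is terminal -1 (X); from ..X/XOO/..X depth 6

O's best at [..X/XOO/..X]: (0,0)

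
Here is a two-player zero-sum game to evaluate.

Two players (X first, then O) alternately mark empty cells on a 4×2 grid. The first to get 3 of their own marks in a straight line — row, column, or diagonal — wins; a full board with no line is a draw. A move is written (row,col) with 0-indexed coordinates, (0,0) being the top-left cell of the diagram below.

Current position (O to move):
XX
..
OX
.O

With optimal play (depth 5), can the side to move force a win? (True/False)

O winning at [XX/../OX/.O]: False

[XX/../OX/.O] O move#1: (1,0):-1/XX/O./OX/.O, (1,1):+0/XX/.O/OX/.O*, (3,0):-1/XX/../OX/OO
[XX/.O/OX/.O] X move#2: (1,0):+0/XX/XO/OX/.O*, (3,0):+0/XX/.O/OX/XO
[XX/XO/OX/.O] O move#3: (3,0):+0/XX/XO/OX/OO*
[XX/XO/OX/OO] end (terminal +0, X#4); searched XX/../OX/.O to 5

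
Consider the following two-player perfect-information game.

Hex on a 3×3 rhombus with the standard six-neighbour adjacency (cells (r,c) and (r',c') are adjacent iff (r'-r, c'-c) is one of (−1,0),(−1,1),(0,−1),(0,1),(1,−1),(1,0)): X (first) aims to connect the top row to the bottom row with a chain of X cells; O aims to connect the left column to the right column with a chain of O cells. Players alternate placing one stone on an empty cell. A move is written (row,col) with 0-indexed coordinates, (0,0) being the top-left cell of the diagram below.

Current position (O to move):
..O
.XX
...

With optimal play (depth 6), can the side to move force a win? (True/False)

[..O/.XX/...] O move#1: (0,0):-1/O.O/.XX/..., (0,1):+1/.OO/.XX/...*, (1,0):-1/..O/OXX/..., (2,0):-1/..O/.XX/O.., (2,1):-1/..O/.XX/.O., (2,2):-1/..O/.XX/..O
[.OO/.XX/...] X move#2: (0,0):-1/XOO/.XX/...*, (1,0):-1/.OO/XXX/..., (2,0):-1/.OO/.XX/X.., (2,1):-1/.OO/.XX/.X., (2,2):-1/.OO/.XX/..X
[XOO/.XX/...] O move#3: (1,0):+1/XOO/OXX/...*, (2,0):-1/XOO/.XX/O.., (2,1):-1/XOO/.XX/.O., (2,2):-1/XOO/.XX/..O
[XOO/OXX/...] end (terminal -1, X#4); searched ..O/.XX/... to 6

O winning at [..O/.XX/...]: True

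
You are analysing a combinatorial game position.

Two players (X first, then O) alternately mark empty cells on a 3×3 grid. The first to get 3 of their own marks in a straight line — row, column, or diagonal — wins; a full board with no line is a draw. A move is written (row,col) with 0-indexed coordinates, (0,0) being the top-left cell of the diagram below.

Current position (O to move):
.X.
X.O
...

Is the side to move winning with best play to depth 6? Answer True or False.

ply 1, O at .X./X.O/... | (0,0)=+0→OX./X.O/...*; (0,2)=-1→.XO/X.O/...; (1,1)=-1→.X./XOO/...; (2,0)=+0→.X./X.O/O..; (2,1)=-1→.X./X.O/.O.; (2,2)=-1→.X./X.O/..O
ply 2, X at OX./X.O/... | (0,2)=+0→OXX/X.O/...*; (1,1)=+0→OX./XXO/...; (2,0)=-1→OX./X.O/X..; (2,1)=+0→OX./X.O/.X.; (2,2)=+0→OX./X.O/..X
ply 3, O at OXX/X.O/... | (1,1)=+0→OXX/XOO/...*; (2,0)=+0→OXX/X.O/O..; (2,1)=+0→OXX/X.O/.O.; (2,2)=-1→OXX/X.O/..O
ply 4, X at OXX/XOO/... | (2,0)=-1→OXX/XOO/X..; (2,1)=-1→OXX/XOO/.X.; (2,2)=+0→OXX/XOO/..X*
ply 5, O at OXX/XOO/..X | (2,0)=+0→OXX/XOO/O.X*; (2,1)=+0→OXX/XOO/.OX
ply 6, X at OXX/XOO/O.X | (2,1)=+0→OXX/XOO/OXX*
ply 7: OXX/XOO/OXX is terminal +0 (O); from .X./X.O/... depth 6

O winning at [.X./X.O/...]: False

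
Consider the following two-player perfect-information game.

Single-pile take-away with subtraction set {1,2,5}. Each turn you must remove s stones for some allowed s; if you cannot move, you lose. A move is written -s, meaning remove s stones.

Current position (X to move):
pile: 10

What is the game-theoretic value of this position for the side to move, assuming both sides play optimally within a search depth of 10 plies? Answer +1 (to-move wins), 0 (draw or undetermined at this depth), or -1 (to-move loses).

value(10, X) = +1

[10] X move#1: -1:+1/9*, -2:-1/8, -5:-1/5
[9] O move#2: -1:-1/8*, -2:-1/7, -5:-1/4
[8] X move#3: -1:-1/7, -2:+1/6*, -5:+1/3
[6] O move#4: -1:-1/5*, -2:-1/4, -5:-1/1
[5] X move#5: -1:-1/4, -2:+1/3*, -5:+1/0
[3] O move#6: -1:-1/2*, -2:-1/1
[2] X move#7: -1:-1/1, -2:+1/0*
[0] end (terminal -1, O#8); searched 10 to 10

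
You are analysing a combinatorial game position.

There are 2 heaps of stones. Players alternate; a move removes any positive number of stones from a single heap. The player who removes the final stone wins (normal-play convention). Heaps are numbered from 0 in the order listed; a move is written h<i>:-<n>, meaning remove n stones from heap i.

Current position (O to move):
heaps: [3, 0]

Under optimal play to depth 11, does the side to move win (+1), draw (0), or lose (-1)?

value((3,0), O) = +1

[(3,0)] O move#1: h0:-1:-1/(2,0), h0:-2:-1/(1,0), h0:-3:+1/(0,0)*
[(0,0)] end (terminal -1, X#2); searched (3,0) to 11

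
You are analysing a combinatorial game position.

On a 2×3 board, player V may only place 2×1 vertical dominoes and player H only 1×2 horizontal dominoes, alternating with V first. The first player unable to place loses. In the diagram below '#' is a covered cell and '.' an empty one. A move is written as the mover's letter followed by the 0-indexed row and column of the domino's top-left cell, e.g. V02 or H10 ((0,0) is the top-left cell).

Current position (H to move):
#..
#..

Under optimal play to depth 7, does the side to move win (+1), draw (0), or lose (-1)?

value(#../#.., H) = +1

ply 1, H at #../#.. | H01=+1→###/#..*; H11=+1→#../###
ply 2: ###/#.. is terminal -1 (V); from #../#.. depth 7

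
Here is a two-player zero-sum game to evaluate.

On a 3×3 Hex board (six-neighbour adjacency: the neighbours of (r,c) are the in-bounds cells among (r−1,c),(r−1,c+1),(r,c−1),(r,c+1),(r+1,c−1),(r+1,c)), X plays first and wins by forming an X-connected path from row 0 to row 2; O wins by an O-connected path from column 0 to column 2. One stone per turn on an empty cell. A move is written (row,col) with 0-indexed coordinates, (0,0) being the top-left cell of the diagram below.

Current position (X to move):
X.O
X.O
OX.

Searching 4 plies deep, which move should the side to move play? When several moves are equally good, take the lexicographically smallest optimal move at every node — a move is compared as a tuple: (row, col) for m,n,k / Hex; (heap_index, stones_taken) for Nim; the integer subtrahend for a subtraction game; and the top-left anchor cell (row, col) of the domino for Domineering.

X's best at [X.O/X.O/OX.]: (1,1)

ply 1, X at X.O/X.O/OX. | (0,1)=-1→XXO/X.O/OX.; (1,1)=+1→X.O/XXO/OX.*; (2,2)=-1→X.O/X.O/OXX
ply 2: X.O/XXO/OX. is terminal -1 (O); from X.O/X.O/OX. depth 4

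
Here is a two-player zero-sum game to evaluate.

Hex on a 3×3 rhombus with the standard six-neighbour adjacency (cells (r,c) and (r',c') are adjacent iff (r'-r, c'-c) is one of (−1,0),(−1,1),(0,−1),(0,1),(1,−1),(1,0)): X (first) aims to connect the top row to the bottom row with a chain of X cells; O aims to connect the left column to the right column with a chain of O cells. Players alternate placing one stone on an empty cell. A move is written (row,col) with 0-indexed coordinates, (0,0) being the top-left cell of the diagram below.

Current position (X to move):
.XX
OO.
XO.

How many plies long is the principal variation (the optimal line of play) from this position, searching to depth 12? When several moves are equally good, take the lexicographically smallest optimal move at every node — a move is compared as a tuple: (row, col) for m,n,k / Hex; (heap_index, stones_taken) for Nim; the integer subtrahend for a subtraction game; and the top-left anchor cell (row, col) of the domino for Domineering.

PV length from [.XX/OO./XO.]: 2 plies

ply 1, X at .XX/OO./XO. | (0,0)=-1→XXX/OO./XO.*; (1,2)=-1→.XX/OOX/XO.; (2,2)=-1→.XX/OO./XOX
ply 2, O at XXX/OO./XO. | (1,2)=+1→XXX/OOO/XO.*; (2,2)=+1→XXX/OO./XOO
ply 3: XXX/OOO/XO. is terminal -1 (X); from .XX/OO./XO. depth 12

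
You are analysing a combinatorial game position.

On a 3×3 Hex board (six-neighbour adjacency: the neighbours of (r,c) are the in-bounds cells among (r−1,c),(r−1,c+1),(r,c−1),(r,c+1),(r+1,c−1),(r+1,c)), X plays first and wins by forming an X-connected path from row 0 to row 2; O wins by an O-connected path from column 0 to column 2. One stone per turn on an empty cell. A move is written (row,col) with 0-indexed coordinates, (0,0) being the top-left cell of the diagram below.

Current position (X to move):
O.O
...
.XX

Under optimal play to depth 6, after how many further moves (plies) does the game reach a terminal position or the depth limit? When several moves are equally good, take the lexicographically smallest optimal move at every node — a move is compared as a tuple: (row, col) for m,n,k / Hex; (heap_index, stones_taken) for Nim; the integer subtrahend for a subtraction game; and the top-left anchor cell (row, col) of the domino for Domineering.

PV length from [O.O/.../.XX]: 4 plies

p1 X@[O.O/.../.XX]: (0,1)[OXO/.../.XX]-1* (1,0)[O.O/X../.XX]-1 (1,1)[O.O/.X./.XX]-1 (1,2)[O.O/..X/.XX]-1 (2,0)[O.O/.../XXX]-1
p2 O@[OXO/.../.XX]: (1,0)[OXO/O../.XX]-1 (1,1)[OXO/.O./.XX]+1* (1,2)[OXO/..O/.XX]-1 (2,0)[OXO/.../OXX]-1
p3 X@[OXO/.O./.XX]: (1,0)[OXO/XO./.XX]-1* (1,2)[OXO/.OX/.XX]-1 (2,0)[OXO/.O./XXX]-1
p4 O@[OXO/XO./.XX]: (1,2)[OXO/XOO/.XX]-1 (2,0)[OXO/XO./OXX]+1*
p5 X@[OXO/XO./OXX] terminal -1; root [O.O/.../.XX] d6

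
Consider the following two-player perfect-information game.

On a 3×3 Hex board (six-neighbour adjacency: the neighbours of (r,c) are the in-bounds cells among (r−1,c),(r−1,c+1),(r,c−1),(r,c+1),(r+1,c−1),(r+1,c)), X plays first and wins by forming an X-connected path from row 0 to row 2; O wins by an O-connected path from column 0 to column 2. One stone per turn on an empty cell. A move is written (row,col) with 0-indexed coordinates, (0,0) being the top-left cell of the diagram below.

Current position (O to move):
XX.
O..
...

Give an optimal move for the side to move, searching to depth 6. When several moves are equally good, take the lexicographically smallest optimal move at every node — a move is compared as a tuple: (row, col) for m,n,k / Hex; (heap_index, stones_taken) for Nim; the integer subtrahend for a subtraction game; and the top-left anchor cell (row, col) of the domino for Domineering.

ply 1, O at XX./O../... | (0,2)=-1→XXO/O../...; (1,1)=+1→XX./OO./...*; (1,2)=-1→XX./O.O/...; (2,0)=-1→XX./O../O..; (2,1)=+1→XX./O../.O.; (2,2)=-1→XX./O../..O
ply 2, X at XX./OO./... | (0,2)=-1→XXX/OO./...*; (1,2)=-1→XX./OOX/...; (2,0)=-1→XX./OO./X..; (2,1)=-1→XX./OO./.X.; (2,2)=-1→XX./OO./..X
ply 3, O at XXX/OO./... | (1,2)=+1→XXX/OOO/...*; (2,0)=-1→XXX/OO./O..; (2,1)=+1→XXX/OO./.O.; (2,2)=+1→XXX/OO./..O
ply 4: XXX/OOO/... is terminal -1 (X); from XX./O../... depth 6

O's best at [XX./O../...]: (1,1)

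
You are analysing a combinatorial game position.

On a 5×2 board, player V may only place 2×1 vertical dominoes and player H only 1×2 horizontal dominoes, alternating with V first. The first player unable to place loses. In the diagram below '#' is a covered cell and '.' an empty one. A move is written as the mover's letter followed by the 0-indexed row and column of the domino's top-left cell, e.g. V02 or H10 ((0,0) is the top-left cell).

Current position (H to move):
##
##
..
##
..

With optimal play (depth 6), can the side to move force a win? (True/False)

ply 1, H at ##/##/../##/.. | H20=+1→##/##/##/##/..*; H40=+1→##/##/../##/##
ply 2: ##/##/##/##/.. is terminal -1 (V); from ##/##/../##/.. depth 6

H winning at [##/##/../##/..]: True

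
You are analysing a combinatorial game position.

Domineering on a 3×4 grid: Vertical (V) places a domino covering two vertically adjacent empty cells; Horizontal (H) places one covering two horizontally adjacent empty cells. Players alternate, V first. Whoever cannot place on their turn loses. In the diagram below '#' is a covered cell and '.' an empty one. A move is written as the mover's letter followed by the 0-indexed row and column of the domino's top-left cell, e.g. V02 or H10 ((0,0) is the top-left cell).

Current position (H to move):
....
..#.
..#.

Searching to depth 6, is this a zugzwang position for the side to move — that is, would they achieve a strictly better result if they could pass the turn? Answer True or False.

p1 H@[..../..#./..#.]: H00[##../..#./..#.]-1 H01[.##./..#./..#.]-1 H02[..##/..#./..#.]-1 H10[..../###./..#.]+1* H20[..../..#./###.]-1
p2 V@[..../###./..#.]: V03[...#/####/..#.]-1* V13[..../####/..##]-1
p3 H@[...#/####/..#.]: H00[##.#/####/..#.]+1* H01[.###/####/..#.]+1 H20[...#/####/###.]+1
p4 V@[##.#/####/..#.] terminal -1; root [..../..#./..#.] d6
pass branch (V moves first from the same position):
  | p1 V@[..../..#./..#.]: V00[#.../#.#./..#.]+1* V01[.#../.##./..#.]+1 V03[...#/..##/..#.]-1 V10[..../#.#./#.#.]+1 V11[..../.##./.##.]+1 V13[..../..##/..##]-1
  | p2 H@[#.../#.#./..#.]: H01[###./#.#./..#.]-1* H02[#.##/#.#./..#.]-1 H20[#.../#.#./###.]-1
  | p3 V@[###./#.#./..#.]: V03[####/#.##/..#.]-1 V11[###./###./.##.]+1* V13[###./#.##/..##]-1
  | p4 H@[###./###./.##.] terminal -1; root [..../..#./..#.] d6
H moving scores +1; H passing scores -1

zugzwang(..../..#./..#., H) = False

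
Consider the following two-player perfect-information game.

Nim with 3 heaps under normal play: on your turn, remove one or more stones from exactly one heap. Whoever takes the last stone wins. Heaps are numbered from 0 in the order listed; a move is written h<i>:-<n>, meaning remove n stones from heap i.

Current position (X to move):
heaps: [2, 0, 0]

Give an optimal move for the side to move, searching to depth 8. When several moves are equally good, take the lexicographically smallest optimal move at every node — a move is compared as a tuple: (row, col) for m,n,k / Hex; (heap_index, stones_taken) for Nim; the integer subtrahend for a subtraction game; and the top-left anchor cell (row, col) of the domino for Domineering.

ply 1, X at (2,0,0) | h0:-1=-1→(1,0,0); h0:-2=+1→(0,0,0)*
ply 2: (0,0,0) is terminal -1 (O); from (2,0,0) depth 8

X's best at [(2,0,0)]: h0:-2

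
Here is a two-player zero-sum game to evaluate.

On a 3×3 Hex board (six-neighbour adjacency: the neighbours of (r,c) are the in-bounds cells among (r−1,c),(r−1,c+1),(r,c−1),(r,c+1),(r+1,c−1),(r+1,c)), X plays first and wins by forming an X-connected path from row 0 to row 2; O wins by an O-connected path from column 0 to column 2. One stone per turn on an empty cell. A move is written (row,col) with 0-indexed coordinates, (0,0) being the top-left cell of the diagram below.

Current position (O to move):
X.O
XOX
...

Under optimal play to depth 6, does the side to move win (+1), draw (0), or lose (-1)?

value(X.O/XOX/..., O) = +1

p1 O@[X.O/XOX/...]: (0,1)[XOO/XOX/...]-1 (2,0)[X.O/XOX/O..]+1* (2,1)[X.O/XOX/.O.]-1 (2,2)[X.O/XOX/..O]-1
p2 X@[X.O/XOX/O..] terminal -1; root [X.O/XOX/...] d6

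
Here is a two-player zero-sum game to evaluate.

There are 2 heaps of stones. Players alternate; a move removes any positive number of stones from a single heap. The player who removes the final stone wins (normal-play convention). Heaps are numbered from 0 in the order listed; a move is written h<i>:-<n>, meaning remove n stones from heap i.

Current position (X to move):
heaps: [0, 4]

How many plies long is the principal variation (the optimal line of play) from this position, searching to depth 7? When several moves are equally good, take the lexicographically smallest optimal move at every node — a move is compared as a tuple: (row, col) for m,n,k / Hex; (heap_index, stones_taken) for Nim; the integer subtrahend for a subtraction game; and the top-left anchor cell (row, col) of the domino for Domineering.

PV length from [(0,4)]: 1 ply

p1 X@[(0,4)]: h1:-1[(0,3)]-1 h1:-2[(0,2)]-1 h1:-3[(0,1)]-1 h1:-4[(0,0)]+1*
p2 O@[(0,0)] terminal -1; root [(0,4)] d7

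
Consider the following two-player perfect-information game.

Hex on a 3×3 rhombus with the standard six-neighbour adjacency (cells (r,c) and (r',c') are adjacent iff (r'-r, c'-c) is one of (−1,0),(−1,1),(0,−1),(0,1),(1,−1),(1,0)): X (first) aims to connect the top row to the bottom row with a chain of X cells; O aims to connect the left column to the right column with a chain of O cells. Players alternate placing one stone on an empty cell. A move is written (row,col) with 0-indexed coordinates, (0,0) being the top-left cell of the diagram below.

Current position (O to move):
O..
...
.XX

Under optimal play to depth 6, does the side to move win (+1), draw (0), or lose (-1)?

value(O../.../.XX, O) = +1

[O../.../.XX] O move#1: (0,1):-1/OO./.../.XX, (0,2):+1/O.O/.../.XX*, (1,0):-1/O../O../.XX, (1,1):+1/O../.O./.XX, (1,2):-1/O../..O/.XX, (2,0):-1/O../.../OXX
[O.O/.../.XX] X move#2: (0,1):-1/OXO/.../.XX*, (1,0):-1/O.O/X../.XX, (1,1):-1/O.O/.X./.XX, (1,2):-1/O.O/..X/.XX, (2,0):-1/O.O/.../XXX
[OXO/.../.XX] O move#3: (1,0):-1/OXO/O../.XX, (1,1):+1/OXO/.O./.XX*, (1,2):-1/OXO/..O/.XX, (2,0):-1/OXO/.../OXX
[OXO/.O./.XX] X move#4: (1,0):-1/OXO/XO./.XX*, (1,2):-1/OXO/.OX/.XX, (2,0):-1/OXO/.O./XXX
[OXO/XO./.XX] O move#5: (1,2):-1/OXO/XOO/.XX, (2,0):+1/OXO/XO./OXX*
[OXO/XO./OXX] end (terminal -1, X#6); searched O../.../.XX to 6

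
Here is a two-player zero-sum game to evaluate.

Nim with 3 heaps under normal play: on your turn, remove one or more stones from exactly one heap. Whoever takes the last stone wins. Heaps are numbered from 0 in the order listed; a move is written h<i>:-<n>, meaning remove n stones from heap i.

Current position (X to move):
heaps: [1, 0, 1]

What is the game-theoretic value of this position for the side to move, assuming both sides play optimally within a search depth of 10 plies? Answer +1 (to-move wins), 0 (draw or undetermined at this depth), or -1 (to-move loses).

[(1,0,1)] X move#1: h0:-1:-1/(0,0,1)*, h2:-1:-1/(1,0,0)
[(0,0,1)] O move#2: h2:-1:+1/(0,0,0)*
[(0,0,0)] end (terminal -1, X#3); searched (1,0,1) to 10

value((1,0,1), X) = -1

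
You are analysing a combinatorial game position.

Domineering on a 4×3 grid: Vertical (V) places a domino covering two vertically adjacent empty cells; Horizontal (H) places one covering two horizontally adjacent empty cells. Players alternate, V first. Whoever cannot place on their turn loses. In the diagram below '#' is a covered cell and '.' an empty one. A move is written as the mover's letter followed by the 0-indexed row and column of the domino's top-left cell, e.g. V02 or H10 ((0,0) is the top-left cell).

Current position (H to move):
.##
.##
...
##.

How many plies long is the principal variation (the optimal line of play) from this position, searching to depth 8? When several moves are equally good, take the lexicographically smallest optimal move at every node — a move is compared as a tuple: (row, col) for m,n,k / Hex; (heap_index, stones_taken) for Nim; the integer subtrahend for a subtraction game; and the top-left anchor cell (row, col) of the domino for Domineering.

ply 1, H at .##/.##/.../##. | H20=-1→.##/.##/##./##.*; H21=-1→.##/.##/.##/##.
ply 2, V at .##/.##/##./##. | V00=+1→###/###/##./##.*; V22=+1→.##/.##/###/###
ply 3: ###/###/##./##. is terminal -1 (H); from .##/.##/.../##. depth 8

PV length from [.##/.##/.../##.]: 2 plies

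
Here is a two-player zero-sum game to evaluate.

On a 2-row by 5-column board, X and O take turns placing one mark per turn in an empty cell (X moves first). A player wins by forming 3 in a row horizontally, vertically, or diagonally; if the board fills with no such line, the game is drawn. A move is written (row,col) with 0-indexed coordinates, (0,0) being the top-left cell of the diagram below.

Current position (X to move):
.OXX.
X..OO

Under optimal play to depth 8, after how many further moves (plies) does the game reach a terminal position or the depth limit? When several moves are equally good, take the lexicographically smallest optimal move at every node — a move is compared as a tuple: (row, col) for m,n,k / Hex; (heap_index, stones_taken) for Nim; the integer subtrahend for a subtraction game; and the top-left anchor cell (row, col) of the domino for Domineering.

PV length from [.OXX./X..OO]: 1 ply

p1 X@[.OXX./X..OO]: (0,0)[XOXX./X..OO]-1 (0,4)[.OXXX/X..OO]+1* (1,1)[.OXX./XX.OO]-1 (1,2)[.OXX./X.XOO]+1
p2 O@[.OXXX/X..OO] terminal -1; root [.OXX./X..OO] d8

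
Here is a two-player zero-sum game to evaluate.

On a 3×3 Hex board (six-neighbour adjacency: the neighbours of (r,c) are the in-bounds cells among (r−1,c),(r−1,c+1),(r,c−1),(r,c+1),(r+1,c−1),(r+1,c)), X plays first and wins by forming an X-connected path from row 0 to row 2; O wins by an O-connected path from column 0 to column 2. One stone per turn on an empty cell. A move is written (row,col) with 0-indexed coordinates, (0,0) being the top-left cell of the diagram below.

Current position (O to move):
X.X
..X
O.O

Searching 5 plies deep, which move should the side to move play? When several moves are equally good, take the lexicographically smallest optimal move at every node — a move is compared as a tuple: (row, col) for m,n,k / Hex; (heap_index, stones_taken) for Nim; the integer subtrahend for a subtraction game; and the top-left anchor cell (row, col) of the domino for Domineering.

O's best at [X.X/..X/O.O]: (2,1)

ply 1, O at X.X/..X/O.O | (0,1)=-1→XOX/..X/O.O; (1,0)=-1→X.X/O.X/O.O; (1,1)=-1→X.X/.OX/O.O; (2,1)=+1→X.X/..X/OOO*
ply 2: X.X/..X/OOO is terminal -1 (X); from X.X/..X/O.O depth 5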